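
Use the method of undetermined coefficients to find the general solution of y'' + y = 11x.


Homogeneous: r² + 1 = 0 ⇒ r = ±1i, y_h = C₁cos(x) + C₂sin(x).
Polynomial forcing; try y_p = Ax + B. Then y_p'' + 1 y_p = 1(Ax + B) = 11x, so B = 0 and A = 11.
General solution: y = C₁cos(x) + C₂sin(x) + 11x.


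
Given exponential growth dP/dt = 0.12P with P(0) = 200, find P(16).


The ODE dP/dt = 0.12P has solution P(t) = P(0)e^(0.12t).
Substitute P(0) = 200 and t = 16: P(16) = 200 e^(1.92) ≈ 1364.


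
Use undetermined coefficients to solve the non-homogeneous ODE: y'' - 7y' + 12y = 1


Characteristic roots of r² - 7r + 12 = 0 are 3, 4.
y_h = C₁e^(3x) + C₂e^(4x).
Forcing exponent 0 is not a characteristic root; try y_p = A.
Substitute: A·(0 + (-7)·0 + (12)) = A·12 = 1, so A = 1/12.
General solution: y = C₁e^(3x) + C₂e^(4x) + 1/12.


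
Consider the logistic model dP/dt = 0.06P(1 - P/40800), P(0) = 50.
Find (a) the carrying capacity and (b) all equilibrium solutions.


Logistic ODE dP/dt = 0.06P(1 - P/40800) has equilibria where dP/dt = 0, i.e. P = 0 or P = 40800.
The coefficient (1 - P/K) = 0 when P = K, identifying K = 40800 as the carrying capacity.
(a) K = 40800; (b) equilibria P = 0 and P = 40800.


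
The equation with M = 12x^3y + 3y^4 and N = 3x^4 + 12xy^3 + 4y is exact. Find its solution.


Check exactness: ∂M/∂y = 12x^3 + 12y^3 and ∂N/∂x = 12x^3 + 12y^3; equal, so the equation is exact.
Integrate M with respect to x (treating y as constant): ∫M dx = 3x^4y + 3xy^4 + h(y).
Differentiate w.r.t. y and set equal to N: the x-dependent terms already match, leaving h'(y) = 4y. Integrate: h(y) = 2y^2.
So F(x,y) = 3x^4y + 3xy^4 + 2y^2.
General solution: 3x^4y + 3xy^4 + 2y^2 = C.


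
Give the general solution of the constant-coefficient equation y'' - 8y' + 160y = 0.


Characteristic equation: r² - 8r + 160 = 0.
Discriminant is negative; roots r = 4 ± 12i (complex conjugate pair).
General solution uses e^(α x)(C₁ cos(β x) + C₂ sin(β x)): y = e^(4x)(C₁cos(12x) + C₂sin(12x)).


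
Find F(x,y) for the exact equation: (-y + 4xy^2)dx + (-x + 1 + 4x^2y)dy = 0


Check exactness: ∂M/∂y = -1 + 8xy and ∂N/∂x = -1 + 8xy; equal, so the equation is exact.
Integrate M with respect to x (treating y as constant): ∫M dx = -xy + 2x^2y^2 + h(y).
Differentiate w.r.t. y and set equal to N: the x-dependent terms already match, leaving h'(y) = 1. Integrate: h(y) = y.
So F(x,y) = -xy + y + 2x^2y^2.
General solution: -xy + y + 2x^2y^2 = C.


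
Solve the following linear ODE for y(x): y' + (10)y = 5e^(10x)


P(x) = 10 ⇒ μ = e^(10x).
(μ y)' = 5e^(20x) ⇒ μ y = (5/20)e^(20x) + C.
Divide by μ: y = (1/4)e^(10x) + Ce^(-10x).


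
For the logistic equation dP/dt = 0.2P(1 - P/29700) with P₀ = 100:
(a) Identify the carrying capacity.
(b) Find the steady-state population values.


Logistic ODE dP/dt = 0.2P(1 - P/29700) has equilibria where dP/dt = 0, i.e. P = 0 or P = 29700.
The coefficient (1 - P/K) = 0 when P = K, identifying K = 29700 as the carrying capacity.
(a) K = 29700; (b) equilibria P = 0 and P = 29700.


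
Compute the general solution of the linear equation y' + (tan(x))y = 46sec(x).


P(x) = tan(x) ⇒ μ = e^(∫tan(x)dx) = sec(x).
(sec(x) y)' = 46sec²(x) ⇒ sec(x) y = 46tan(x) + C.
Multiply by cos(x): y = 46sin(x) + C·cos(x).


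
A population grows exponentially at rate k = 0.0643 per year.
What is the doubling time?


Exponential growth: P(t) = P₀ e^(0.0643t). Set P(t)/P₀ = 2: e^(0.0643t) = 2.
Solve: t = ln(2)/0.0643 ≈ 10.78 years.


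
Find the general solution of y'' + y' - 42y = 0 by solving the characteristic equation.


Characteristic equation: r² + r - 42 = 0.
Factor: (r - 6)(r + 7) = 0 ⇒ r = 6, -7 (distinct real).
General solution: y = C₁e^(6x) + C₂e^(-7x).


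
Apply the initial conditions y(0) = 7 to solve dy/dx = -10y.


General solution of y' = -10y is y = Ce^(-10x).
Apply y(0) = 7: C = 7.
Particular solution: y = 7e^(-10x).


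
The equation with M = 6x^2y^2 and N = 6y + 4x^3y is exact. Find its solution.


Check exactness: ∂M/∂y = 12x^2y and ∂N/∂x = 12x^2y; equal, so the equation is exact.
Integrate M with respect to x (treating y as constant): ∫M dx = 2x^3y^2 + h(y).
Differentiate w.r.t. y and set equal to N: the x-dependent terms already match, leaving h'(y) = 6y. Integrate: h(y) = 3y^2.
So F(x,y) = 3y^2 + 2x^3y^2.
General solution: 3y^2 + 2x^3y^2 = C.


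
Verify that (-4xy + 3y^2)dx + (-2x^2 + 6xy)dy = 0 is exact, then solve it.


Check exactness: ∂M/∂y = -4x + 6y and ∂N/∂x = -4x + 6y; equal, so the equation is exact.
Integrate M with respect to x (treating y as constant): ∫M dx = -2x^2y + 3xy^2 + h(y).
Differentiate w.r.t. y and set equal to N: all terms match, so h'(y) = 0 and h is a constant absorbed into C.
General solution: -2x^2y + 3xy^2 = C.


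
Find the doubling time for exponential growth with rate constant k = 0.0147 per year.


Exponential growth: P(t) = P₀ e^(0.0147t). Set P(t)/P₀ = 2: e^(0.0147t) = 2.
Solve: t = ln(2)/0.0147 ≈ 47.15 years.


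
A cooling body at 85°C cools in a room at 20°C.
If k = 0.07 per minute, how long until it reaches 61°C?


From T(t) = T_a + (T₀ - T_a)e^(-kt), set T(t) = 61:
(61 - 20) / (85 - 20) = e^(-0.07t), so t = -ln(0.631)/0.07 ≈ 6.6 minutes.


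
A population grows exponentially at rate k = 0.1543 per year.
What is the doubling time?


Exponential growth: P(t) = P₀ e^(0.1543t). Set P(t)/P₀ = 2: e^(0.1543t) = 2.
Solve: t = ln(2)/0.1543 ≈ 4.49 years.


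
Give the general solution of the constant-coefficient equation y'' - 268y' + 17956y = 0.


Characteristic equation: r² - 268r + 17956 = 0, i.e. (r - 134)² = 0.
Repeated root r = 134; include an x factor for the second linearly independent solution.
General solution: y = (C₁ + C₂x)e^(134x).


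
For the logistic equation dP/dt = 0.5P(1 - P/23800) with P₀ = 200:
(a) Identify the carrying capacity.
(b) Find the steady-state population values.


Logistic ODE dP/dt = 0.5P(1 - P/23800) has equilibria where dP/dt = 0, i.e. P = 0 or P = 23800.
The coefficient (1 - P/K) = 0 when P = K, identifying K = 23800 as the carrying capacity.
(a) K = 23800; (b) equilibria P = 0 and P = 23800.


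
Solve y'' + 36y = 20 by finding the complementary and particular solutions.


Homogeneous part: r² + 36 = 0 ⇒ r = ±6i, so y_h = C₁cos(6x) + C₂sin(6x).
Try constant y_p = A; plug in: 36A = 20 ⇒ A = 5/9.
General solution: y = C₁cos(6x) + C₂sin(6x) + 5/9.


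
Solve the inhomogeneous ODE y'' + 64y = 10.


Homogeneous part: r² + 64 = 0 ⇒ r = ±8i, so y_h = C₁cos(8x) + C₂sin(8x).
Try constant y_p = A; plug in: 64A = 10 ⇒ A = 5/32.
General solution: y = C₁cos(8x) + C₂sin(8x) + 5/32.


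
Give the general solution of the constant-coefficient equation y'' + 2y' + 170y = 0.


Characteristic equation: r² + 2r + 170 = 0.
Discriminant is negative; roots r = -1 ± 13i (complex conjugate pair).
General solution uses e^(α x)(C₁ cos(β x) + C₂ sin(β x)): y = e^(-x)(C₁cos(13x) + C₂sin(13x)).


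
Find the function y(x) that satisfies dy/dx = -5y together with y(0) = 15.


General solution of y' = -5y is y = Ce^(-5x).
Apply y(0) = 15: C = 15.
Particular solution: y = 15e^(-5x).


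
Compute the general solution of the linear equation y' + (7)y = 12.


P(x) = 7, Q(x) = 12; integrating factor μ = e^(7x).
(μ y)' = 12e^(7x) ⇒ μ y = (12/7)e^(7x) + C.
Divide by μ: y = 12/7 + Ce^(-7x).


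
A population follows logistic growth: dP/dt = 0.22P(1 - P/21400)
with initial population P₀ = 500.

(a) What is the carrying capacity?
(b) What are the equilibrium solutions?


Logistic ODE dP/dt = 0.22P(1 - P/21400) has equilibria where dP/dt = 0, i.e. P = 0 or P = 21400.
The coefficient (1 - P/K) = 0 when P = K, identifying K = 21400 as the carrying capacity.
(a) K = 21400; (b) equilibria P = 0 and P = 21400.


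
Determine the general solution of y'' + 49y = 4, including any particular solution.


Homogeneous part: r² + 49 = 0 ⇒ r = ±7i, so y_h = C₁cos(7x) + C₂sin(7x).
Try constant y_p = A; plug in: 49A = 4 ⇒ A = 4/49.
General solution: y = C₁cos(7x) + C₂sin(7x) + 4/49.


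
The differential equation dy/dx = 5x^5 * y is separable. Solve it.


Separate variables: dy/y = 5x^5 dx.
Integrate: ln|y| = (5/6)x^6 + C₀.
Exponentiate: y = Ce^((5/6)x^6).


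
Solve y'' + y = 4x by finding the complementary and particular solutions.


Homogeneous: r² + 1 = 0 ⇒ r = ±1i, y_h = C₁cos(x) + C₂sin(x).
Polynomial forcing; try y_p = Ax + B. Then y_p'' + 1 y_p = 1(Ax + B) = 4x, so B = 0 and A = 4.
General solution: y = C₁cos(x) + C₂sin(x) + 4x.


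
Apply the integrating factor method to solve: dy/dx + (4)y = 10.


P(x) = 4, Q(x) = 10; integrating factor μ = e^(4x).
(μ y)' = 10e^(4x) ⇒ μ y = (5/2)e^(4x) + C.
Divide by μ: y = 5/2 + Ce^(-4x).


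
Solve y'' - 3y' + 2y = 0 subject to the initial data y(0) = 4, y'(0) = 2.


Characteristic roots of r² - 3r + 2 = 0 are 1, 2.
General solution y = c₁ e^(x) + c₂ e^(2x).
Apply y(0) = 4: c₁ + c₂ = 4. Apply y'(0) = 2: 1 c₁ + 2 c₂ = 2.
Solve: c₁ = 6, c₂ = -2.
Particular solution: y = 6e^(x) - 2e^(2x).


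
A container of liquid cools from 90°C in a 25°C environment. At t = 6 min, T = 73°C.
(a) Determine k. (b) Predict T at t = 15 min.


Newton's law: T(t) = T_a + (T₀ - T_a)e^(-kt).
(a) Use T(6) = 73: (73 - 25)/(90 - 25) = e^(-k·6), so k = -ln(0.738)/6 ≈ 0.0505.
(b) Apply k to t = 15: T(15) = 25 + (65)e^(-0.758) ≈ 55.5°C.


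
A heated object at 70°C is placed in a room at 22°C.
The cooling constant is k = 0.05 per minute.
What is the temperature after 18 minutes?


Newton's law: dT/dt = -k(T - T_a) has solution T(t) = T_a + (T₀ - T_a)e^(-kt).
Plug in T_a = 22, T₀ = 70, k = 0.05, t = 18: T(18) = 22 + (48)e^(-0.90) ≈ 41.5°C.


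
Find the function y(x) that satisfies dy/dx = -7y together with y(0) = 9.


General solution of y' = -7y is y = Ce^(-7x).
Apply y(0) = 9: C = 9.
Particular solution: y = 9e^(-7x).


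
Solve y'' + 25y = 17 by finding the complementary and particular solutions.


Homogeneous part: r² + 25 = 0 ⇒ r = ±5i, so y_h = C₁cos(5x) + C₂sin(5x).
Try constant y_p = A; plug in: 25A = 17 ⇒ A = 17/25.
General solution: y = C₁cos(5x) + C₂sin(5x) + 17/25.


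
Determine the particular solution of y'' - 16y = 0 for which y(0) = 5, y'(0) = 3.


Characteristic roots of r² - 16 = 0 are -4, 4.
General solution y = c₁ e^(-4x) + c₂ e^(4x).
Apply y(0) = 5: c₁ + c₂ = 5. Apply y'(0) = 3: -4 c₁ + 4 c₂ = 3.
Solve: c₁ = 17/8, c₂ = 23/8.
Particular solution: y = (17/8)e^(-4x) + (23/8)e^(4x).


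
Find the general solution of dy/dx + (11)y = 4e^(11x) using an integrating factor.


P(x) = 11 ⇒ μ = e^(11x).
(μ y)' = 4e^(22x) ⇒ μ y = (4/22)e^(22x) + C.
Divide by μ: y = (2/11)e^(11x) + Ce^(-11x).


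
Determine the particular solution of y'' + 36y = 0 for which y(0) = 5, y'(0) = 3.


Characteristic roots of r² + 36 = 0 are ±6i, so y = C₁cos(6x) + C₂sin(6x).
Apply y(0) = 5: C₁ = 5. Differentiate and apply y'(0) = 3: 6·C₂ = 3, so C₂ = 1/2.
Particular solution: y = 5cos(6x) + (1/2)sin(6x).


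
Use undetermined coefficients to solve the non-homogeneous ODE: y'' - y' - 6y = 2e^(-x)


Characteristic roots of r² - r - 6 = 0 are 3, -2.
y_h = C₁e^(3x) + C₂e^(-2x).
Forcing exponent -1 is not a characteristic root; try y_p = Ae^(-x).
Substitute: A·(1 + (-1)·-1 + (-6)) = A·-4 = 2, so A = -1/2.
General solution: y = C₁e^(3x) + C₂e^(-2x) - (1/2)e^(-x).


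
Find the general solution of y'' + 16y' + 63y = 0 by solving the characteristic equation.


Characteristic equation: r² + 16r + 63 = 0.
Factor: (r + 7)(r + 9) = 0 ⇒ r = -7, -9 (distinct real).
General solution: y = C₁e^(-7x) + C₂e^(-9x).


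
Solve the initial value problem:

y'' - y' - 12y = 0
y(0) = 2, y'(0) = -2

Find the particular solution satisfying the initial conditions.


Characteristic roots of r² - r - 12 = 0 are -3, 4.
General solution y = c₁ e^(-3x) + c₂ e^(4x).
Apply y(0) = 2: c₁ + c₂ = 2. Apply y'(0) = -2: -3 c₁ + 4 c₂ = -2.
Solve: c₁ = 10/7, c₂ = 4/7.
Particular solution: y = (10/7)e^(-3x) + (4/7)e^(4x).


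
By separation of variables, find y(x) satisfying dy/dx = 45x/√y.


Separate: √y dy = 45x dx.
Integrate: (2/3)y^(3/2) = (45/2)x² + C.


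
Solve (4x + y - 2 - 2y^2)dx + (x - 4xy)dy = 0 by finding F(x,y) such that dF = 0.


Check exactness: ∂M/∂y = 1 - 4y and ∂N/∂x = 1 - 4y; equal, so the equation is exact.
Integrate M with respect to x (treating y as constant): ∫M dx = 2x^2 + xy - 2x - 2xy^2 + h(y).
Differentiate w.r.t. y and set equal to N: all terms match, so h'(y) = 0 and h is a constant absorbed into C.
General solution: 2x^2 + xy - 2x - 2xy^2 = C.


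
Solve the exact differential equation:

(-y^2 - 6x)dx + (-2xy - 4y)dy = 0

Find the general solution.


Check exactness: ∂M/∂y = -2y and ∂N/∂x = -2y; equal, so the equation is exact.
Integrate M with respect to x (treating y as constant): ∫M dx = -xy^2 - 3x^2 + h(y).
Differentiate w.r.t. y and set equal to N: the x-dependent terms already match, leaving h'(y) = -4y. Integrate: h(y) = -2y^2.
So F(x,y) = -xy^2 - 3x^2 - 2y^2.
General solution: -xy^2 - 3x^2 - 2y^2 = C.


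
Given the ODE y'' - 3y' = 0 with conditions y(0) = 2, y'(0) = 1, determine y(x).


Characteristic roots of r² - 3r = 0 are 0, 3.
General solution y = c₁ + c₂ e^(3x).
Apply y(0) = 2: c₁ + c₂ = 2. Apply y'(0) = 1: 0 c₁ + 3 c₂ = 1.
Solve: c₁ = 5/3, c₂ = 1/3.
Particular solution: y = 5/3 + (1/3)e^(3x).


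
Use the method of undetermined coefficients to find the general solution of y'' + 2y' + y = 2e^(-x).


Characteristic polynomial (r + 1)² = 0; repeated root r = -1.
y_h = (C₁ + C₂x)e^(-x). Forcing matches the repeated root (resonance), so try y_p = Ax² e^(-x).
Substitute and solve for A: 2A = 2, so A = 1.
General solution: y = (C₁ + C₂x + x²)e^(-x).


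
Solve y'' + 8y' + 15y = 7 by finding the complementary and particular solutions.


Characteristic roots of r² + 8r + 15 = 0 are -5, -3.
y_h = C₁e^(-5x) + C₂e^(-3x).
Constant forcing; try y_p = A. Then 15A = 7 ⇒ A = 7/15.
General solution: y = C₁e^(-5x) + C₂e^(-3x) + 7/15.


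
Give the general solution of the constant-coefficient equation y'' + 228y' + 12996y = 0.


Characteristic equation: r² + 228r + 12996 = 0, i.e. (r + 114)² = 0.
Repeated root r = -114; include an x factor for the second linearly independent solution.
General solution: y = (C₁ + C₂x)e^(-114x).


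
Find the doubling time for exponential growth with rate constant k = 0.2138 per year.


Exponential growth: P(t) = P₀ e^(0.2138t). Set P(t)/P₀ = 2: e^(0.2138t) = 2.
Solve: t = ln(2)/0.2138 ≈ 3.24 years.


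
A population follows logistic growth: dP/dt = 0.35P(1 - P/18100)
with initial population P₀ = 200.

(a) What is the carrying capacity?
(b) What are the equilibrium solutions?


Logistic ODE dP/dt = 0.35P(1 - P/18100) has equilibria where dP/dt = 0, i.e. P = 0 or P = 18100.
The coefficient (1 - P/K) = 0 when P = K, identifying K = 18100 as the carrying capacity.
(a) K = 18100; (b) equilibria P = 0 and P = 18100.


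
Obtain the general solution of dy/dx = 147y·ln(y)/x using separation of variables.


Separate: dy/[y ln(y)] = 147 dx/x.
Substitute u = ln(y): du/u = 147 dx/x.
Integrate: ln|ln(y)| = 147ln|x| + C₀, hence ln(y) = C·x^147.


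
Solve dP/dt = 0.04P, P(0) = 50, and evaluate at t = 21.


The ODE dP/dt = 0.04P has solution P(t) = P(0)e^(0.04t).
Substitute P(0) = 50 and t = 21: P(21) = 50 e^(0.84) ≈ 116.


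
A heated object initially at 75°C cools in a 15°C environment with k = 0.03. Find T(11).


Newton's law: dT/dt = -k(T - T_a) has solution T(t) = T_a + (T₀ - T_a)e^(-kt).
Plug in T_a = 15, T₀ = 75, k = 0.03, t = 11: T(11) = 15 + (60)e^(-0.33) ≈ 58.1°C.


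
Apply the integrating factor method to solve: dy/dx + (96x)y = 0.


P(x) = 96x ⇒ μ = e^(48x²).
Q(x) = 0 so μ y is constant: y = Ce^(-48x²).


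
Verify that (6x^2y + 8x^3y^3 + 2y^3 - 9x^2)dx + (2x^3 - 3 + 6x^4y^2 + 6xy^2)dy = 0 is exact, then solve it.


Check exactness: ∂M/∂y = 6x^2 + 24x^3y^2 + 6y^2 and ∂N/∂x = 6x^2 + 24x^3y^2 + 6y^2; equal, so the equation is exact.
Integrate M with respect to x (treating y as constant): ∫M dx = 2x^3y + 2x^4y^3 + 2xy^3 - 3x^3 + h(y).
Differentiate w.r.t. y and set equal to N: the x-dependent terms already match, leaving h'(y) = -3. Integrate: h(y) = -3y.
So F(x,y) = 2x^3y - 3y + 2x^4y^3 + 2xy^3 - 3x^3.
General solution: 2x^3y - 3y + 2x^4y^3 + 2xy^3 - 3x^3 = C.


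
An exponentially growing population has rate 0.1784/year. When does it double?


Exponential growth: P(t) = P₀ e^(0.1784t). Set P(t)/P₀ = 2: e^(0.1784t) = 2.
Solve: t = ln(2)/0.1784 ≈ 3.89 years.


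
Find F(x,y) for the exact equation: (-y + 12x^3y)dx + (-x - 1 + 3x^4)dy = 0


Check exactness: ∂M/∂y = -1 + 12x^3 and ∂N/∂x = -1 + 12x^3; equal, so the equation is exact.
Integrate M with respect to x (treating y as constant): ∫M dx = -xy + 3x^4y + h(y).
Differentiate w.r.t. y and set equal to N: the x-dependent terms already match, leaving h'(y) = -1. Integrate: h(y) = -y.
So F(x,y) = -xy - y + 3x^4y.
General solution: -xy - y + 3x^4y = C.


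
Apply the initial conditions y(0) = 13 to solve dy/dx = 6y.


General solution of y' = 6y is y = Ce^(6x).
Apply y(0) = 13: C = 13.
Particular solution: y = 13e^(6x).


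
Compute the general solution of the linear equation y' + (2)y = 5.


P(x) = 2, Q(x) = 5; integrating factor μ = e^(2x).
(μ y)' = 5e^(2x) ⇒ μ y = (5/2)e^(2x) + C.
Divide by μ: y = 5/2 + Ce^(-2x).


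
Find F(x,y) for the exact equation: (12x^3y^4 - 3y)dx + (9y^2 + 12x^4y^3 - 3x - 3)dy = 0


Check exactness: ∂M/∂y = 48x^3y^3 - 3 and ∂N/∂x = 48x^3y^3 - 3; equal, so the equation is exact.
Integrate M with respect to x (treating y as constant): ∫M dx = 3x^4y^4 - 3xy + h(y).
Differentiate w.r.t. y and set equal to N: the x-dependent terms already match, leaving h'(y) = 9y^2 - 3. Integrate: h(y) = 3y^3 - 3y.
So F(x,y) = 3y^3 + 3x^4y^4 - 3xy - 3y.
General solution: 3y^3 + 3x^4y^4 - 3xy - 3y = C.


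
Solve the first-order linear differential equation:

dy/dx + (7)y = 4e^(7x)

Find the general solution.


P(x) = 7 ⇒ μ = e^(7x).
(μ y)' = 4e^(14x) ⇒ μ y = (4/14)e^(14x) + C.
Divide by μ: y = (2/7)e^(7x) + Ce^(-7x).


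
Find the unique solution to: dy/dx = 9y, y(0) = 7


General solution of y' = 9y is y = Ce^(9x).
Apply y(0) = 7: C = 7.
Particular solution: y = 7e^(9x).


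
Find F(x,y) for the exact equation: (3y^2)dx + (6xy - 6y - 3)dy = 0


Check exactness: ∂M/∂y = 6y and ∂N/∂x = 6y; equal, so the equation is exact.
Integrate M with respect to x (treating y as constant): ∫M dx = 3xy^2 + h(y).
Differentiate w.r.t. y and set equal to N: the x-dependent terms already match, leaving h'(y) = -6y - 3. Integrate: h(y) = -3y^2 - 3y.
So F(x,y) = 3xy^2 - 3y^2 - 3y.
General solution: 3xy^2 - 3y^2 - 3y = C.


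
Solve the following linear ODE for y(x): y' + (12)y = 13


P(x) = 12, Q(x) = 13; integrating factor μ = e^(12x).
(μ y)' = 13e^(12x) ⇒ μ y = (13/12)e^(12x) + C.
Divide by μ: y = 13/12 + Ce^(-12x).


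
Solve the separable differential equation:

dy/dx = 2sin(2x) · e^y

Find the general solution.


Separate: e^(-y) dy = 2sin(2x) dx.
Integrate: -e^(-y) = -cos(2x) + C₀.
Rearrange: e^(-y) = cos(2x) + C.


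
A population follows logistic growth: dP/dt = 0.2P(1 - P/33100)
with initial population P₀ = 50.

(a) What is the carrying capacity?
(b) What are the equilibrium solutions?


Logistic ODE dP/dt = 0.2P(1 - P/33100) has equilibria where dP/dt = 0, i.e. P = 0 or P = 33100.
The coefficient (1 - P/K) = 0 when P = K, identifying K = 33100 as the carrying capacity.
(a) K = 33100; (b) equilibria P = 0 and P = 33100.


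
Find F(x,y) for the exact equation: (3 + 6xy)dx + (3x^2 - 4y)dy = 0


Check exactness: ∂M/∂y = 6x and ∂N/∂x = 6x; equal, so the equation is exact.
Integrate M with respect to x (treating y as constant): ∫M dx = 3x + 3x^2y + h(y).
Differentiate w.r.t. y and set equal to N: the x-dependent terms already match, leaving h'(y) = -4y. Integrate: h(y) = -2y^2.
So F(x,y) = 3x + 3x^2y - 2y^2.
General solution: 3x + 3x^2y - 2y^2 = C.


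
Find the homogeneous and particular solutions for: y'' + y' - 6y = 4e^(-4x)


Characteristic roots of r² + r - 6 = 0 are 2, -3.
y_h = C₁e^(2x) + C₂e^(-3x).
Forcing exponent -4 is not a characteristic root; try y_p = Ae^(-4x).
Substitute: A·(16 + (1)·-4 + (-6)) = A·6 = 4, so A = 2/3.
General solution: y = C₁e^(2x) + C₂e^(-3x) + (2/3)e^(-4x).


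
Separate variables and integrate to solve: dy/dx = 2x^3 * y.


Separate variables: dy/y = 2x^3 dx.
Integrate: ln|y| = (1/2)x^4 + C₀.
Exponentiate: y = Ce^((1/2)x^4).


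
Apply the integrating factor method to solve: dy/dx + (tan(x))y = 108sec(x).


P(x) = tan(x) ⇒ μ = e^(∫tan(x)dx) = sec(x).
(sec(x) y)' = 108sec²(x) ⇒ sec(x) y = 108tan(x) + C.
Multiply by cos(x): y = 108sin(x) + C·cos(x).


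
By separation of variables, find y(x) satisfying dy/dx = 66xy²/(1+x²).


Separate: dy/y² = 66x/(1+x²) dx.
Integrate LHS: ∫ dy/y² = -1/y.
Integrate RHS via u = 1+x²: 33ln(1+x²) + C.
Result: -1/y = 33ln(1+x²) + C.


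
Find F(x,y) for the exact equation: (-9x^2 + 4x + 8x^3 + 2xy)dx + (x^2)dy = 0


Check exactness: ∂M/∂y = 2x and ∂N/∂x = 2x; equal, so the equation is exact.
Integrate M with respect to x (treating y as constant): ∫M dx = -3x^3 + 2x^2 + 2x^4 + x^2y + h(y).
Differentiate w.r.t. y and set equal to N: all terms match, so h'(y) = 0 and h is a constant absorbed into C.
General solution: -3x^3 + 2x^2 + 2x^4 + x^2y = C.


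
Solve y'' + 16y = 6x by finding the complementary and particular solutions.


Homogeneous: r² + 16 = 0 ⇒ r = ±4i, y_h = C₁cos(4x) + C₂sin(4x).
Polynomial forcing; try y_p = Ax + B. Then y_p'' + 16 y_p = 16(Ax + B) = 6x, so B = 0 and A = 3/8.
General solution: y = C₁cos(4x) + C₂sin(4x) + (3/8)x.


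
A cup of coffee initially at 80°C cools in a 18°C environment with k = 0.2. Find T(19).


Newton's law: dT/dt = -k(T - T_a) has solution T(t) = T_a + (T₀ - T_a)e^(-kt).
Plug in T_a = 18, T₀ = 80, k = 0.2, t = 19: T(19) = 18 + (62)e^(-3.80) ≈ 19.4°C.


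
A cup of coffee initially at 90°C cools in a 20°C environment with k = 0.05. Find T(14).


Newton's law: dT/dt = -k(T - T_a) has solution T(t) = T_a + (T₀ - T_a)e^(-kt).
Plug in T_a = 20, T₀ = 90, k = 0.05, t = 14: T(14) = 20 + (70)e^(-0.70) ≈ 54.8°C.


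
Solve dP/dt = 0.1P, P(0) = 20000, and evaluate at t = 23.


The ODE dP/dt = 0.1P has solution P(t) = P(0)e^(0.1t).
Substitute P(0) = 20000 and t = 23: P(23) = 20000 e^(2.30) ≈ 199484.


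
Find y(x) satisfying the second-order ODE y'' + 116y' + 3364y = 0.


Characteristic equation: r² + 116r + 3364 = 0, i.e. (r + 58)² = 0.
Repeated root r = -58; include an x factor for the second linearly independent solution.
General solution: y = (C₁ + C₂x)e^(-58x).


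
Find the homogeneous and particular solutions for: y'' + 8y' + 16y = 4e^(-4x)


Characteristic polynomial (r + 4)² = 0; repeated root r = -4.
y_h = (C₁ + C₂x)e^(-4x). Forcing matches the repeated root (resonance), so try y_p = Ax² e^(-4x).
Substitute and solve for A: 2A = 4, so A = 2.
General solution: y = (C₁ + C₂x + 2x²)e^(-4x).


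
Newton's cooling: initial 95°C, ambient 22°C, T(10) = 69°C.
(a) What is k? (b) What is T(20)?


Newton's law: T(t) = T_a + (T₀ - T_a)e^(-kt).
(a) Use T(10) = 69: (69 - 22)/(95 - 22) = e^(-k·10), so k = -ln(0.644)/10 ≈ 0.0440.
(b) Apply k to t = 20: T(20) = 22 + (73)e^(-0.881) ≈ 52.3°C.


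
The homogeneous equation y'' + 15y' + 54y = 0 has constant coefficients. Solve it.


Characteristic equation: r² + 15r + 54 = 0.
Factor: (r + 6)(r + 9) = 0 ⇒ r = -6, -9 (distinct real).
General solution: y = C₁e^(-6x) + C₂e^(-9x).


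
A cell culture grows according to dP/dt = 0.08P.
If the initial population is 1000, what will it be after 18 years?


The ODE dP/dt = 0.08P has solution P(t) = P(0)e^(0.08t).
Substitute P(0) = 1000 and t = 18: P(18) = 1000 e^(1.44) ≈ 4221.


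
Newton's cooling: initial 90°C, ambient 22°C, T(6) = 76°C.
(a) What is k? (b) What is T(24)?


Newton's law: T(t) = T_a + (T₀ - T_a)e^(-kt).
(a) Use T(6) = 76: (76 - 22)/(90 - 22) = e^(-k·6), so k = -ln(0.794)/6 ≈ 0.0384.
(b) Apply k to t = 24: T(24) = 22 + (68)e^(-0.922) ≈ 49.0°C.


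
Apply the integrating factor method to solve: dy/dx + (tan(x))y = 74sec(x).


P(x) = tan(x) ⇒ μ = e^(∫tan(x)dx) = sec(x).
(sec(x) y)' = 74sec²(x) ⇒ sec(x) y = 74tan(x) + C.
Multiply by cos(x): y = 74sin(x) + C·cos(x).


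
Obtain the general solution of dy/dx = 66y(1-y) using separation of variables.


Separate: dy/[y(1-y)] = 66 dx.
Partial fractions: 1/[y(1-y)] = 1/y + 1/(1-y).
Integrate: ln|y/(1-y)| = 66x + C₀.
Solve for y: y = 1/(1 + Ce^(-66x)).


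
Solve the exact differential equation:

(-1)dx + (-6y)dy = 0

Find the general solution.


Check exactness: ∂M/∂y = 0 and ∂N/∂x = 0; equal, so the equation is exact.
Integrate M with respect to x (treating y as constant): ∫M dx = -x + h(y).
Differentiate w.r.t. y and set equal to N: the x-dependent terms already match, leaving h'(y) = -6y. Integrate: h(y) = -3y^2.
So F(x,y) = -3y^2 - x.
General solution: -3y^2 - x = C.


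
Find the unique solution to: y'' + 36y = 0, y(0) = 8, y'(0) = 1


Characteristic roots of r² + 36 = 0 are ±6i, so y = C₁cos(6x) + C₂sin(6x).
Apply y(0) = 8: C₁ = 8. Differentiate and apply y'(0) = 1: 6·C₂ = 1, so C₂ = 1/6.
Particular solution: y = 8cos(6x) + (1/6)sin(6x).


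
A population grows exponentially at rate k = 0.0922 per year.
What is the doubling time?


Exponential growth: P(t) = P₀ e^(0.0922t). Set P(t)/P₀ = 2: e^(0.0922t) = 2.
Solve: t = ln(2)/0.0922 ≈ 7.52 years.


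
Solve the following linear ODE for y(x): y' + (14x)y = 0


P(x) = 14x ⇒ μ = e^(7x²).
Q(x) = 0 so μ y is constant: y = Ce^(-7x²).


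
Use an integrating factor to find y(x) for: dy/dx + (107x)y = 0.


P(x) = 107x ⇒ μ = e^((107/2)x²).
Q(x) = 0 so μ y is constant: y = Ce^(-(107/2)x²).


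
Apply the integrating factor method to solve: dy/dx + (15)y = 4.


P(x) = 15, Q(x) = 4; integrating factor μ = e^(15x).
(μ y)' = 4e^(15x) ⇒ μ y = (4/15)e^(15x) + C.
Divide by μ: y = 4/15 + Ce^(-15x).


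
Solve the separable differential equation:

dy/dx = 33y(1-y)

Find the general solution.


Separate: dy/[y(1-y)] = 33 dx.
Partial fractions: 1/[y(1-y)] = 1/y + 1/(1-y).
Integrate: ln|y/(1-y)| = 33x + C₀.
Solve for y: y = 1/(1 + Ce^(-33x)).


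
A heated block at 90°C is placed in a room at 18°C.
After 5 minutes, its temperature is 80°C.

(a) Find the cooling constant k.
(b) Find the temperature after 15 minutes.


Newton's law: T(t) = T_a + (T₀ - T_a)e^(-kt).
(a) Use T(5) = 80: (80 - 18)/(90 - 18) = e^(-k·5), so k = -ln(0.861)/5 ≈ 0.0299.
(b) Apply k to t = 15: T(15) = 18 + (72)e^(-0.449) ≈ 64.0°C.


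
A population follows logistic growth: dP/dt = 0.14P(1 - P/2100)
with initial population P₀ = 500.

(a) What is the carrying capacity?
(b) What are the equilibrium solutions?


Logistic ODE dP/dt = 0.14P(1 - P/2100) has equilibria where dP/dt = 0, i.e. P = 0 or P = 2100.
The coefficient (1 - P/K) = 0 when P = K, identifying K = 2100 as the carrying capacity.
(a) K = 2100; (b) equilibria P = 0 and P = 2100.


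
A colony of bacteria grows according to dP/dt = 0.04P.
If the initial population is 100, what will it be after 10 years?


The ODE dP/dt = 0.04P has solution P(t) = P(0)e^(0.04t).
Substitute P(0) = 100 and t = 10: P(10) = 100 e^(0.40) ≈ 149.


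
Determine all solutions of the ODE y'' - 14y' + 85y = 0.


Characteristic equation: r² - 14r + 85 = 0.
Discriminant is negative; roots r = 7 ± 6i (complex conjugate pair).
General solution uses e^(α x)(C₁ cos(β x) + C₂ sin(β x)): y = e^(7x)(C₁cos(6x) + C₂sin(6x)).


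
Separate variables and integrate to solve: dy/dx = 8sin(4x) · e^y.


Separate: e^(-y) dy = 8sin(4x) dx.
Integrate: -e^(-y) = -2cos(4x) + C₀.
Rearrange: e^(-y) = 2cos(4x) + C.


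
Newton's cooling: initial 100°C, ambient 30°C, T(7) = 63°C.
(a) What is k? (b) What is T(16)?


Newton's law: T(t) = T_a + (T₀ - T_a)e^(-kt).
(a) Use T(7) = 63: (63 - 30)/(100 - 30) = e^(-k·7), so k = -ln(0.471)/7 ≈ 0.1074.
(b) Apply k to t = 16: T(16) = 30 + (70)e^(-1.719) ≈ 42.5°C.


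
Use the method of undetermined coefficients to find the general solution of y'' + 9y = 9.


Homogeneous part: r² + 9 = 0 ⇒ r = ±3i, so y_h = C₁cos(3x) + C₂sin(3x).
Try constant y_p = A; plug in: 9A = 9 ⇒ A = 1.
General solution: y = C₁cos(3x) + C₂sin(3x) + 1.


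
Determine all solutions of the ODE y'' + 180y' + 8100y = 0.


Characteristic equation: r² + 180r + 8100 = 0, i.e. (r + 90)² = 0.
Repeated root r = -90; include an x factor for the second linearly independent solution.
General solution: y = (C₁ + C₂x)e^(-90x).


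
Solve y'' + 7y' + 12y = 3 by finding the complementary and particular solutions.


Characteristic roots of r² + 7r + 12 = 0 are -4, -3.
y_h = C₁e^(-4x) + C₂e^(-3x).
Constant forcing; try y_p = A. Then 12A = 3 ⇒ A = 1/4.
General solution: y = C₁e^(-4x) + C₂e^(-3x) + 1/4.


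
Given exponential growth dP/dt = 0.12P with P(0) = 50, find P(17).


The ODE dP/dt = 0.12P has solution P(t) = P(0)e^(0.12t).
Substitute P(0) = 50 and t = 17: P(17) = 50 e^(2.04) ≈ 385.


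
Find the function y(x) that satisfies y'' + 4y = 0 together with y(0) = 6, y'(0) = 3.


Characteristic roots of r² + 4 = 0 are ±2i, so y = C₁cos(2x) + C₂sin(2x).
Apply y(0) = 6: C₁ = 6. Differentiate and apply y'(0) = 3: 2·C₂ = 3, so C₂ = 3/2.
Particular solution: y = 6cos(2x) + (3/2)sin(2x).


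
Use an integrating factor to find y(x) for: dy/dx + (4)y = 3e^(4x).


P(x) = 4 ⇒ μ = e^(4x).
(μ y)' = 3e^(8x) ⇒ μ y = (3/8)e^(8x) + C.
Divide by μ: y = (3/8)e^(4x) + Ce^(-4x).


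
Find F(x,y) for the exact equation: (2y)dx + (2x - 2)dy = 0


Check exactness: ∂M/∂y = 2 and ∂N/∂x = 2; equal, so the equation is exact.
Integrate M with respect to x (treating y as constant): ∫M dx = 2xy + h(y).
Differentiate w.r.t. y and set equal to N: the x-dependent terms already match, leaving h'(y) = -2. Integrate: h(y) = -2y.
So F(x,y) = 2xy - 2y.
General solution: 2xy - 2y = C.


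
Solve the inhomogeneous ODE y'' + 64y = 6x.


Homogeneous: r² + 64 = 0 ⇒ r = ±8i, y_h = C₁cos(8x) + C₂sin(8x).
Polynomial forcing; try y_p = Ax + B. Then y_p'' + 64 y_p = 64(Ax + B) = 6x, so B = 0 and A = 3/32.
General solution: y = C₁cos(8x) + C₂sin(8x) + (3/32)x.


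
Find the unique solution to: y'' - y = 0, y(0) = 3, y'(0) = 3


Characteristic roots of r² - 1 = 0 are 1, -1.
General solution y = c₁ e^(x) + c₂ e^(-x).
Apply y(0) = 3: c₁ + c₂ = 3. Apply y'(0) = 3: 1 c₁ - 1 c₂ = 3.
Solve: c₁ = 3, c₂ = 0.
Particular solution: y = 3e^(x) + 0e^(-x).


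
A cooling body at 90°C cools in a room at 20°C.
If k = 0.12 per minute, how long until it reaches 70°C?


From T(t) = T_a + (T₀ - T_a)e^(-kt), set T(t) = 70:
(70 - 20) / (90 - 20) = e^(-0.12t), so t = -ln(0.714)/0.12 ≈ 2.8 minutes.


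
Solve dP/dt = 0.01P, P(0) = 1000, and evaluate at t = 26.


The ODE dP/dt = 0.01P has solution P(t) = P(0)e^(0.01t).
Substitute P(0) = 1000 and t = 26: P(26) = 1000 e^(0.26) ≈ 1297.


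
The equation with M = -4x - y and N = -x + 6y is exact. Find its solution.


Check exactness: ∂M/∂y = -1 and ∂N/∂x = -1; equal, so the equation is exact.
Integrate M with respect to x (treating y as constant): ∫M dx = -2x^2 - xy + h(y).
Differentiate w.r.t. y and set equal to N: the x-dependent terms already match, leaving h'(y) = 6y. Integrate: h(y) = 3y^2.
So F(x,y) = -2x^2 - xy + 3y^2.
General solution: -2x^2 - xy + 3y^2 = C.


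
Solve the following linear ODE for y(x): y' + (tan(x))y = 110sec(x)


P(x) = tan(x) ⇒ μ = e^(∫tan(x)dx) = sec(x).
(sec(x) y)' = 110sec²(x) ⇒ sec(x) y = 110tan(x) + C.
Multiply by cos(x): y = 110sin(x) + C·cos(x).


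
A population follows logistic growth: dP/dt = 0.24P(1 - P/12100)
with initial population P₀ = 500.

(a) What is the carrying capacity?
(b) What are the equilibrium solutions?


Logistic ODE dP/dt = 0.24P(1 - P/12100) has equilibria where dP/dt = 0, i.e. P = 0 or P = 12100.
The coefficient (1 - P/K) = 0 when P = K, identifying K = 12100 as the carrying capacity.
(a) K = 12100; (b) equilibria P = 0 and P = 12100.


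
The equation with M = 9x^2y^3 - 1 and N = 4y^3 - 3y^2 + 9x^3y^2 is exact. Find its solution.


Check exactness: ∂M/∂y = 27x^2y^2 and ∂N/∂x = 27x^2y^2; equal, so the equation is exact.
Integrate M with respect to x (treating y as constant): ∫M dx = 3x^3y^3 - x + h(y).
Differentiate w.r.t. y and set equal to N: the x-dependent terms already match, leaving h'(y) = 4y^3 - 3y^2. Integrate: h(y) = y^4 - y^3.
So F(x,y) = y^4 - y^3 + 3x^3y^3 - x.
General solution: y^4 - y^3 + 3x^3y^3 - x = C.


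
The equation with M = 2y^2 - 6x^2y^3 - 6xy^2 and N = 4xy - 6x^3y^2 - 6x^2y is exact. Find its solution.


Check exactness: ∂M/∂y = 4y - 18x^2y^2 - 12xy and ∂N/∂x = 4y - 18x^2y^2 - 12xy; equal, so the equation is exact.
Integrate M with respect to x (treating y as constant): ∫M dx = 2xy^2 - 2x^3y^3 - 3x^2y^2 + h(y).
Differentiate w.r.t. y and set equal to N: all terms match, so h'(y) = 0 and h is a constant absorbed into C.
General solution: 2xy^2 - 2x^3y^3 - 3x^2y^2 = C.


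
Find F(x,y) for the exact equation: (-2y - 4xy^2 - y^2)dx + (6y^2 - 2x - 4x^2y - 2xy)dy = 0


Check exactness: ∂M/∂y = -2 - 8xy - 2y and ∂N/∂x = -2 - 8xy - 2y; equal, so the equation is exact.
Integrate M with respect to x (treating y as constant): ∫M dx = -2xy - 2x^2y^2 - xy^2 + h(y).
Differentiate w.r.t. y and set equal to N: the x-dependent terms already match, leaving h'(y) = 6y^2. Integrate: h(y) = 2y^3.
So F(x,y) = 2y^3 - 2xy - 2x^2y^2 - xy^2.
General solution: 2y^3 - 2xy - 2x^2y^2 - xy^2 = C.


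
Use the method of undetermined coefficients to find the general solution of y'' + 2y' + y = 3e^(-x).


Characteristic polynomial (r + 1)² = 0; repeated root r = -1.
y_h = (C₁ + C₂x)e^(-x). Forcing matches the repeated root (resonance), so try y_p = Ax² e^(-x).
Substitute and solve for A: 2A = 3, so A = 3/2.
General solution: y = (C₁ + C₂x + (3/2)x²)e^(-x).


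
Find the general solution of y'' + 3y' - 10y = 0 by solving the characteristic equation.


Characteristic equation: r² + 3r - 10 = 0.
Factor: (r - 2)(r + 5) = 0 ⇒ r = 2, -5 (distinct real).
General solution: y = C₁e^(2x) + C₂e^(-5x).


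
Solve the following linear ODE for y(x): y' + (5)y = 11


P(x) = 5, Q(x) = 11; integrating factor μ = e^(5x).
(μ y)' = 11e^(5x) ⇒ μ y = (11/5)e^(5x) + C.
Divide by μ: y = 11/5 + Ce^(-5x).


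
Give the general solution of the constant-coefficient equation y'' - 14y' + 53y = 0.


Characteristic equation: r² - 14r + 53 = 0.
Discriminant is negative; roots r = 7 ± 2i (complex conjugate pair).
General solution uses e^(α x)(C₁ cos(β x) + C₂ sin(β x)): y = e^(7x)(C₁cos(2x) + C₂sin(2x)).


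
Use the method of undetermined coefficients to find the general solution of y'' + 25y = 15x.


Homogeneous: r² + 25 = 0 ⇒ r = ±5i, y_h = C₁cos(5x) + C₂sin(5x).
Polynomial forcing; try y_p = Ax + B. Then y_p'' + 25 y_p = 25(Ax + B) = 15x, so B = 0 and A = 3/5.
General solution: y = C₁cos(5x) + C₂sin(5x) + (3/5)x.


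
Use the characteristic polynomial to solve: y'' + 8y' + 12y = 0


Characteristic equation: r² + 8r + 12 = 0.
Factor: (r + 2)(r + 6) = 0 ⇒ r = -2, -6 (distinct real).
General solution: y = C₁e^(-2x) + C₂e^(-6x).


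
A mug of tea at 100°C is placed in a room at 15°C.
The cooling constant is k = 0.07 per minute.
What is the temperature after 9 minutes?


Newton's law: dT/dt = -k(T - T_a) has solution T(t) = T_a + (T₀ - T_a)e^(-kt).
Plug in T_a = 15, T₀ = 100, k = 0.07, t = 9: T(9) = 15 + (85)e^(-0.63) ≈ 60.3°C.


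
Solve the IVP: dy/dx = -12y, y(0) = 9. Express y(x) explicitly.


General solution of y' = -12y is y = Ce^(-12x).
Apply y(0) = 9: C = 9.
Particular solution: y = 9e^(-12x).


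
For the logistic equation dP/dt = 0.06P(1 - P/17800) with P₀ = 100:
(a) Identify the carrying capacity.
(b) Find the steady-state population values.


Logistic ODE dP/dt = 0.06P(1 - P/17800) has equilibria where dP/dt = 0, i.e. P = 0 or P = 17800.
The coefficient (1 - P/K) = 0 when P = K, identifying K = 17800 as the carrying capacity.
(a) K = 17800; (b) equilibria P = 0 and P = 17800.


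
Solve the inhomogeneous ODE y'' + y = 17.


Homogeneous part: r² + 1 = 0 ⇒ r = ±1i, so y_h = C₁cos(x) + C₂sin(x).
Try constant y_p = A; plug in: 1A = 17 ⇒ A = 17.
General solution: y = C₁cos(x) + C₂sin(x) + 17.


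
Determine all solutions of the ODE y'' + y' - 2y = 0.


Characteristic equation: r² + r - 2 = 0.
Factor: (r - 1)(r + 2) = 0 ⇒ r = 1, -2 (distinct real).
General solution: y = C₁e^(x) + C₂e^(-2x).


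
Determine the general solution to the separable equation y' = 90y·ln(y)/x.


Separate: dy/[y ln(y)] = 90 dx/x.
Substitute u = ln(y): du/u = 90 dx/x.
Integrate: ln|ln(y)| = 90ln|x| + C₀, hence ln(y) = C·x^90.


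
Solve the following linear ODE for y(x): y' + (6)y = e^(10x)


P(x) = 6 ⇒ μ = e^(6x).
(μ y)' = e^(16x) ⇒ μ y = e^(16x)/16 + C.
Divide by μ: y = (1/16)e^(10x) + Ce^(-6x).


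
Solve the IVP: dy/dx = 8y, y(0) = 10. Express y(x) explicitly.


General solution of y' = 8y is y = Ce^(8x).
Apply y(0) = 10: C = 10.
Particular solution: y = 10e^(8x).


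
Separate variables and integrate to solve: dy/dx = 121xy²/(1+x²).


Separate: dy/y² = 121x/(1+x²) dx.
Integrate LHS: ∫ dy/y² = -1/y.
Integrate RHS via u = 1+x²: (121/2)ln(1+x²) + C.
Result: -1/y = (121/2)ln(1+x²) + C.


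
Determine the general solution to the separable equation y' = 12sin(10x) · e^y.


Separate: e^(-y) dy = 12sin(10x) dx.
Integrate: -e^(-y) = -(6/5)cos(10x) + C₀.
Rearrange: e^(-y) = (6/5)cos(10x) + C.


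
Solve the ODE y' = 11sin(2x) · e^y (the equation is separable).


Separate: e^(-y) dy = 11sin(2x) dx.
Integrate: -e^(-y) = -(11/2)cos(2x) + C₀.
Rearrange: e^(-y) = (11/2)cos(2x) + C.


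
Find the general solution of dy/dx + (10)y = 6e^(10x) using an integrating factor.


P(x) = 10 ⇒ μ = e^(10x).
(μ y)' = 6e^(20x) ⇒ μ y = (6/20)e^(20x) + C.
Divide by μ: y = (3/10)e^(10x) + Ce^(-10x).


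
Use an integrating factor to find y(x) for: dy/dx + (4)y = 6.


P(x) = 4, Q(x) = 6; integrating factor μ = e^(4x).
(μ y)' = 6e^(4x) ⇒ μ y = (3/2)e^(4x) + C.
Divide by μ: y = 3/2 + Ce^(-4x).


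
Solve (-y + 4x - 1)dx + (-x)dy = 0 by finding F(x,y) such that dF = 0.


Check exactness: ∂M/∂y = -1 and ∂N/∂x = -1; equal, so the equation is exact.
Integrate M with respect to x (treating y as constant): ∫M dx = -xy + 2x^2 - x + h(y).
Differentiate w.r.t. y and set equal to N: all terms match, so h'(y) = 0 and h is a constant absorbed into C.
General solution: -xy + 2x^2 - x = C.


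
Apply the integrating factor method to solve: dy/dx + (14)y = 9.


P(x) = 14, Q(x) = 9; integrating factor μ = e^(14x).
(μ y)' = 9e^(14x) ⇒ μ y = (9/14)e^(14x) + C.
Divide by μ: y = 9/14 + Ce^(-14x).


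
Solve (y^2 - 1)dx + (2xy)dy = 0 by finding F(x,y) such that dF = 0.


Check exactness: ∂M/∂y = 2y and ∂N/∂x = 2y; equal, so the equation is exact.
Integrate M with respect to x (treating y as constant): ∫M dx = xy^2 - x + h(y).
Differentiate w.r.t. y and set equal to N: all terms match, so h'(y) = 0 and h is a constant absorbed into C.
General solution: xy^2 - x = C.
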